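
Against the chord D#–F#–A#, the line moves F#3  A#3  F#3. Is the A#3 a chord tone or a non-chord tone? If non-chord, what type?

D# minor triad contains D#, F#, A#; A# is the fifth, so it is a chord tone.

Chord tone (the fifth of D# minor triad).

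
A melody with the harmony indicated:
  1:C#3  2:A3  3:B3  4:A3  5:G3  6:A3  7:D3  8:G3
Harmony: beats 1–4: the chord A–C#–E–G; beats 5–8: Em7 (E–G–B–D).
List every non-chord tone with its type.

B3 (beat 3) — neighbor tone; A3 (beat 6) — escape tone.

The harmony at that moment is A dominant seventh chord (A, C#, E, G); B3 is not a chord tone.
It is approached by step up from A3 and left by step down to A3.
Step away and step back to the same note — a neighbor tone (upper neighbor).
The harmony at that moment is E minor seventh chord (E, G, B, D); A3 is not a chord tone.
It is approached by step up from G3 and left by leap down to D3.
Step in, leap out — an escape tone.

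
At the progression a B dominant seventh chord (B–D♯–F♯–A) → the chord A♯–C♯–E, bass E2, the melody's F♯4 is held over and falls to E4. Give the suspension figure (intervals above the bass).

At the second chord the bass is E2. The suspended F♯4 lies a ninth above the bass; after resolving down by step to E4, the interval above the bass becomes an octave.
Suspension figures are named by those two intervals: 9–8.

9–8 suspension.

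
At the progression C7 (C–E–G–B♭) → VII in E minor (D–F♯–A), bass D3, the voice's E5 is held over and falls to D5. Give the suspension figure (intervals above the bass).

9–8 suspension.

At the second chord the bass is D3. The suspended E5 lies a ninth above the bass; after resolving down by step to D5, the interval above the bass becomes an octave.
Suspension figures are named by those two intervals: 9–8.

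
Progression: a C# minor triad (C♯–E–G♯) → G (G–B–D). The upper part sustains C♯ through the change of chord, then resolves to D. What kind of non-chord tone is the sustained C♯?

The harmony at that moment is G major triad (G, B, D); C♯ is not a chord tone.
It is held over (the same pitch as the preceding C♯) and left by step up to D.
Held over from the previous chord and resolving up by step — a retardation.

C♯ is a retardation.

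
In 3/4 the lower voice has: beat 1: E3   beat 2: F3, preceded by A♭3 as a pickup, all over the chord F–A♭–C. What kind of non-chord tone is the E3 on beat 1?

The harmony at that moment is F minor triad (F, A♭, C); E3 is not a chord tone.
It is approached by leap down from A♭3 and left by step up to F3.
Leap in, step out, metrically accented — an appoggiatura.

Appoggiatura.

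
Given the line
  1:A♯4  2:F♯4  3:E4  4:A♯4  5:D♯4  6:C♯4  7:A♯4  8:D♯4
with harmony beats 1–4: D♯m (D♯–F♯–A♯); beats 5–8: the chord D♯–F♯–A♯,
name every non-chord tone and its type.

E4 (beat 3) — escape tone; C♯4 (beat 6) — escape tone.

The harmony at that moment is D♯ minor triad (D♯, F♯, A♯); E4 is not a chord tone.
It is approached by step down from F♯4 and left by leap up to A♯4.
Step in, leap out — an escape tone.
The harmony at that moment is D♯ minor triad (D♯, F♯, A♯); C♯4 is not a chord tone.
It is approached by step down from D♯4 and left by leap up to A♯4.
Step in, leap out — an escape tone.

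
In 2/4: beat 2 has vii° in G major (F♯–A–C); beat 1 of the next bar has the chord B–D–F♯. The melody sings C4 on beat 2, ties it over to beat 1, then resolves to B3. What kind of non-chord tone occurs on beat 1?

The harmony at that moment is B minor triad (B, D, F♯); C4 is not a chord tone.
It is held over (the same pitch as the preceding C4) and left by step down to B3.
Held over from the previous chord and resolving down by step — a suspension.

Suspension.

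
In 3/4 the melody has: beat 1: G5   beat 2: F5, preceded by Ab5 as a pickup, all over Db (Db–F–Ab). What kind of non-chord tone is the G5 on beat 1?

The harmony at that moment is Db major triad (Db, F, Ab); G5 is not a chord tone.
It is approached by step down from Ab5 and left by step down to F5.
Step in, step out in the same direction — a passing tone.

Passing tone.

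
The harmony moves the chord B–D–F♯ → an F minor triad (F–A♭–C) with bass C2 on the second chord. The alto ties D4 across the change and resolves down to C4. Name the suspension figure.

9–8 suspension.

At the second chord the bass is C2. The suspended D4 lies a ninth above the bass; after resolving down by step to C4, the interval above the bass becomes an octave.
Suspension figures are named by those two intervals: 9–8.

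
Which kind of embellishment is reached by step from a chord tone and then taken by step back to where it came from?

Approach: by step. Departure: by step in the opposite direction, back to the starting pitch.
Stepwise on both sides but reversing to return to the same chord tone — a neighbor tone. (Had it continued onward in the same direction it would be a passing tone instead.)

Neighbor tone.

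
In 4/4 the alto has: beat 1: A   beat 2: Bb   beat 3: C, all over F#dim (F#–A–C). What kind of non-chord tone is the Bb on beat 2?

Passing tone.

The harmony at that moment is F# diminished triad (F#, A, C); Bb is not a chord tone.
It is approached by step up from A and left by step up to C.
Step in, step out in the same direction — a passing tone.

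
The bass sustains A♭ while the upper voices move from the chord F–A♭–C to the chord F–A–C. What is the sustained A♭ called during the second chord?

Pedal tone (pedal point).

The harmony at that moment is F major triad (F, A, C); A♭ is not a chord tone.
It is held over (the same pitch as the preceding A♭) and then sustained as the same pitch into the next harmony.
Sustained through a change of harmony — a pedal tone.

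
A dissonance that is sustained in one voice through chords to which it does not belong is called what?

Approach: none. Departure: none — a single pitch is sustained while the chords change around it, passing through harmonies that do not contain it.
No melodic motion at all; the dissonance is created entirely by the moving harmonies against the stationary note — a pedal tone (pedal point).

Pedal tone.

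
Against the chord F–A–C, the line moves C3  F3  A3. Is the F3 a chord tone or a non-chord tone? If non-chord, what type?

Chord tone (the root of F major triad).

F major triad contains F, A, C; F is the root, so it is a chord tone.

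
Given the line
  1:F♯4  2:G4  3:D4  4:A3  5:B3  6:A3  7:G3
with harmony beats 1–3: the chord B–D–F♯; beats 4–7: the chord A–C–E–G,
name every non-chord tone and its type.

The harmony at that moment is B minor triad (B, D, F♯); G4 is not a chord tone.
It is approached by step up from F♯4 and left by leap down to D4.
Step in, leap out — an escape tone.
The harmony at that moment is A minor seventh chord (A, C, E, G); B3 is not a chord tone.
It is approached by step up from A3 and left by step down to A3.
Step away and step back to the same note — a neighbor tone (upper neighbor).

G4 (beat 2) — escape tone; B3 (beat 5) — neighbor tone.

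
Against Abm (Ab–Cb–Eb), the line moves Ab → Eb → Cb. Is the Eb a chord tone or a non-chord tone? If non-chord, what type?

Ab minor triad contains Ab, Cb, Eb; Eb is the fifth, so it is a chord tone.

Chord tone (the fifth of Ab minor triad).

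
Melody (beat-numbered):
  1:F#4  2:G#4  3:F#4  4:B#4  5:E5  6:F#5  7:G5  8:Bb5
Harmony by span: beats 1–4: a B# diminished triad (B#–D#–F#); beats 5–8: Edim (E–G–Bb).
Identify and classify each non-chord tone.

The harmony at that moment is B# diminished triad (B#, D#, F#); G#4 is not a chord tone.
It is approached by step up from F#4 and left by step down to F#4.
Step away and step back to the same note — a neighbor tone (upper neighbor).
The harmony at that moment is E diminished triad (E, G, Bb); F#5 is not a chord tone.
It is approached by step up from E5 and left by step up to G5.
Step in, step out in the same direction — a passing tone.

G#4 (beat 2) — neighbor tone; F#5 (beat 6) — passing tone.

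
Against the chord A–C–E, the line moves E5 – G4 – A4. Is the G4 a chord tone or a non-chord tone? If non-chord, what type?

Non-chord tone — an appoggiatura.

The harmony at that moment is A minor triad (A, C, E); G4 is not a chord tone.
It is approached by leap down from E5 and left by step up to A4.
Leap in, step out — an appoggiatura.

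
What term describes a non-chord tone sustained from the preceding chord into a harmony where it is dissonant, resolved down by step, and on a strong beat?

Suspension.

Approach: by preparation — the pitch is first a chord tone, then held (tied or repeated) while the harmony changes under it. Departure: down by step. Metric position: strong.
A prepared dissonance that resolves downward by step — a suspension. (The same figure resolving upward would be a retardation.)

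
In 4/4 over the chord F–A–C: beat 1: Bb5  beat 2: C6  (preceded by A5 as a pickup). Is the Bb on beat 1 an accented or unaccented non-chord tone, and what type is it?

The harmony at that moment is F major triad (F, A, C); Bb5 is not a chord tone.
It is approached by step up from A5 and left by step up to C6.
Step in, step out in the same direction — a passing tone.
It falls on the downbeat, so it is accented.

Accented passing tone.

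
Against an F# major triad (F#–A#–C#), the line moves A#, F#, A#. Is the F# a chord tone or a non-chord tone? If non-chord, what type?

F# major triad contains F#, A#, C#; F# is the root, so it is a chord tone.

Chord tone (the root of F# major triad).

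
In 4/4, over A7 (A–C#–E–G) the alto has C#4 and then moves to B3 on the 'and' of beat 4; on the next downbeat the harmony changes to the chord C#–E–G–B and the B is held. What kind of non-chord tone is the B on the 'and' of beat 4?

Anticipation.

The harmony at that moment is A dominant seventh chord (A, C#, E, G); B3 is not a chord tone.
It is approached by step down from C#4 and then sustained as the same pitch into the next harmony.
Arriving early and becoming a chord tone when the harmony changes — an anticipation.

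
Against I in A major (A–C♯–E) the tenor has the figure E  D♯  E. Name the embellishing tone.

D♯ is a neighbor tone.

The harmony at that moment is A major triad (A, C♯, E); D♯ is not a chord tone.
It is approached by step down from E and left by step up to E.
Step away and step back to the same note — a neighbor tone (lower neighbor).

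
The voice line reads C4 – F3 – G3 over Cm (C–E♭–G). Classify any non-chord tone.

F3 is an appoggiatura.

The harmony at that moment is C minor triad (C, E♭, G); F3 is not a chord tone.
It is approached by leap down from C4 and left by step up to G3.
Leap in, step out — an appoggiatura.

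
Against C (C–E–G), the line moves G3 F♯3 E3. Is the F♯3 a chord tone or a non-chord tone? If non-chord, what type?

Non-chord tone — a passing tone.

The harmony at that moment is C major triad (C, E, G); F♯3 is not a chord tone.
It is approached by step down from G3 and left by step down to E3.
Step in, step out in the same direction — a passing tone.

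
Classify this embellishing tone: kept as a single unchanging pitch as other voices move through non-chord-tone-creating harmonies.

Pedal tone.

Approach: none. Departure: none — a single pitch is sustained while the chords change around it, passing through harmonies that do not contain it.
No melodic motion at all; the dissonance is created entirely by the moving harmonies against the stationary note — a pedal tone (pedal point).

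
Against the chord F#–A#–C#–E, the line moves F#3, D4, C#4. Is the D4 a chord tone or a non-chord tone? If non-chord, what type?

The harmony at that moment is F# dominant seventh chord (F#, A#, C#, E); D4 is not a chord tone.
It is approached by leap up from F#3 and left by step down to C#4.
Leap in, step out — an appoggiatura.

Non-chord tone — an appoggiatura.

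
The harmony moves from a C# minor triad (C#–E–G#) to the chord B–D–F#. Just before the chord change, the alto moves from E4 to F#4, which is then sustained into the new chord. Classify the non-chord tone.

F#4 is an anticipation.

The harmony at that moment is C# minor triad (C#, E, G#); F#4 is not a chord tone.
It is approached by step up from E4 and then sustained as the same pitch into the next harmony.
Arriving early and becoming a chord tone when the harmony changes — an anticipation.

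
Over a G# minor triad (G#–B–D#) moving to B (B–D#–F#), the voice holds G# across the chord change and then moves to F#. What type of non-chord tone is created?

G# is a suspension.

The harmony at that moment is B major triad (B, D#, F#); G# is not a chord tone.
It is held over (the same pitch as the preceding G#) and left by step down to F#.
Held over from the previous chord and resolving down by step — a suspension.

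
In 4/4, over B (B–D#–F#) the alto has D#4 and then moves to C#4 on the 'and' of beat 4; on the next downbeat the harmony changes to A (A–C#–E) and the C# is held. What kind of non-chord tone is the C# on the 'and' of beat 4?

The harmony at that moment is B major triad (B, D#, F#); C#4 is not a chord tone.
It is approached by step down from D#4 and then sustained as the same pitch into the next harmony.
Arriving early and becoming a chord tone when the harmony changes — an anticipation.

Anticipation.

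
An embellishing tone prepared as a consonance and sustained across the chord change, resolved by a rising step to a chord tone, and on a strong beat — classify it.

Approach: by preparation — the pitch is first a chord tone, then held (tied or repeated) while the harmony changes under it. Departure: up by step. Metric position: strong.
A prepared dissonance that resolves upward by step — a retardation. (The same figure resolving downward would be a suspension.)

Retardation.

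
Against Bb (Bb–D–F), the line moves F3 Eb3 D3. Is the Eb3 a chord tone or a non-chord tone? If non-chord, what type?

Non-chord tone — a passing tone.

The harmony at that moment is Bb major triad (Bb, D, F); Eb3 is not a chord tone.
It is approached by step down from F3 and left by step down to D3.
Step in, step out in the same direction — a passing tone.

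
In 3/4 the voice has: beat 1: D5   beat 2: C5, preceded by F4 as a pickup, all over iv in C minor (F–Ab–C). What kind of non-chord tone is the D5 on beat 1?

The harmony at that moment is F minor triad (F, Ab, C); D5 is not a chord tone.
It is approached by leap up from F4 and left by step down to C5.
Leap in, step out, metrically accented — an appoggiatura.

Appoggiatura.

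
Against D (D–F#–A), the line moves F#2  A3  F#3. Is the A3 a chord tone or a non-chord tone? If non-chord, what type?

Chord tone (the fifth of D major triad).

D major triad contains D, F#, A; A is the fifth, so it is a chord tone.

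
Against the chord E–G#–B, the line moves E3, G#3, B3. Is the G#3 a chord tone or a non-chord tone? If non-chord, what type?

E major triad contains E, G#, B; G# is the third, so it is a chord tone.

Chord tone (the third of E major triad).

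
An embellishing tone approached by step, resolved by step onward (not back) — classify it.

Approach: by step. Departure: by step, continuing in the same direction.
Stepwise on both sides with no change of direction means the note fills in the space between two different chord tones — a passing tone. (Had it turned back to its starting note it would be a neighbor tone instead.)

Passing tone.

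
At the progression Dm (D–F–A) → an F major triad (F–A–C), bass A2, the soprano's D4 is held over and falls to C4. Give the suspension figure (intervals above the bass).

At the second chord the bass is A2. The suspended D4 lies a fourth above the bass; after resolving down by step to C4, the interval above the bass becomes a third.
Suspension figures are named by those two intervals: 4–3.

4–3 suspension.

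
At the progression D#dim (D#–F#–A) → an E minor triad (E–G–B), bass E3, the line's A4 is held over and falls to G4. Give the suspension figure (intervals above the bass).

At the second chord the bass is E3. The suspended A4 lies a fourth above the bass; after resolving down by step to G4, the interval above the bass becomes a third.
Suspension figures are named by those two intervals: 4–3.

4–3 suspension.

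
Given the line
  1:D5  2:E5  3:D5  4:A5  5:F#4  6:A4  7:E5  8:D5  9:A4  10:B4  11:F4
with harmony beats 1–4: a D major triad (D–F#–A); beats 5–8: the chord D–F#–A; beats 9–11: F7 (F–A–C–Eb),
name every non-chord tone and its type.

E5 (beat 2) — neighbor tone; E5 (beat 7) — appoggiatura; B4 (beat 10) — escape tone.

The harmony at that moment is D major triad (D, F#, A); E5 is not a chord tone.
It is approached by step up from D5 and left by step down to D5.
Step away and step back to the same note — a neighbor tone (upper neighbor).
The harmony at that moment is D major triad (D, F#, A); E5 is not a chord tone.
It is approached by leap up from A4 and left by step down to D5.
Leap in, step out — an appoggiatura.
The harmony at that moment is F dominant seventh chord (F, A, C, Eb); B4 is not a chord tone.
It is approached by step up from A4 and left by leap down to F4.
Step in, leap out — an escape tone.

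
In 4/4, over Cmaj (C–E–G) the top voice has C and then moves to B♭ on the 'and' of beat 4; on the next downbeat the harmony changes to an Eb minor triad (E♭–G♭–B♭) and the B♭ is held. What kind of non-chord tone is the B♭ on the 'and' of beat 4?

Anticipation.

The harmony at that moment is C major triad (C, E, G); B♭ is not a chord tone.
It is approached by step down from C and then sustained as the same pitch into the next harmony.
Arriving early and becoming a chord tone when the harmony changes — an anticipation.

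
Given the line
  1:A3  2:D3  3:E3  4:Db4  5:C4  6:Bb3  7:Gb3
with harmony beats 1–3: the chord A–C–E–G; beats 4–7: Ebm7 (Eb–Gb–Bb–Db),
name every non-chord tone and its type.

D3 (beat 2) — appoggiatura; C4 (beat 5) — passing tone.

The harmony at that moment is A minor seventh chord (A, C, E, G); D3 is not a chord tone.
It is approached by leap down from A3 and left by step up to E3.
Leap in, step out — an appoggiatura.
The harmony at that moment is Eb minor seventh chord (Eb, Gb, Bb, Db); C4 is not a chord tone.
It is approached by step down from Db4 and left by step down to Bb3.
Step in, step out in the same direction — a passing tone.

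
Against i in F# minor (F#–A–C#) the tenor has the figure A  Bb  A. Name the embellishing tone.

The harmony at that moment is F# minor triad (F#, A, C#); Bb is not a chord tone.
It is approached by step up from A and left by step down to A.
Step away and step back to the same note — a neighbor tone (upper neighbor).

Bb is a neighbor tone.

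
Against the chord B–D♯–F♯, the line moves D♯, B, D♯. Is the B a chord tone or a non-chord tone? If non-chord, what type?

B major triad contains B, D♯, F♯; B is the root, so it is a chord tone.

Chord tone (the root of B major triad).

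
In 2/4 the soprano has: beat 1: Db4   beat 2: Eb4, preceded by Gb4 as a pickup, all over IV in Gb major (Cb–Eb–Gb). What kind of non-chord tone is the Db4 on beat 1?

The harmony at that moment is Cb major triad (Cb, Eb, Gb); Db4 is not a chord tone.
It is approached by leap down from Gb4 and left by step up to Eb4.
Leap in, step out, metrically accented — an appoggiatura.

Appoggiatura.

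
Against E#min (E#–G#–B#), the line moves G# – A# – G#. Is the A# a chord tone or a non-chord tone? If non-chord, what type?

The harmony at that moment is E# minor triad (E#, G#, B#); A# is not a chord tone.
It is approached by step up from G# and left by step down to G#.
Step away and step back to the same note — a neighbor tone (upper neighbor).

Non-chord tone — a neighbor tone.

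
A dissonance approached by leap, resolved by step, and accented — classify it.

Appoggiatura.

Approach: by leap. Departure: by step. Metric position: strong.
Leap in, step out, in a metrically strong position — an appoggiatura. (It is the mirror image of the escape tone, which steps in and leaps out from a weak position.)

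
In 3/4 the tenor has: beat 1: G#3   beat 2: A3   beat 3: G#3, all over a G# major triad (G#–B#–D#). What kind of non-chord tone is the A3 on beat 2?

The harmony at that moment is G# major triad (G#, B#, D#); A3 is not a chord tone.
It is approached by step up from G#3 and left by step down to G#3.
Step away and step back to the same note — a neighbor tone (upper neighbor).

Upper neighbor tone.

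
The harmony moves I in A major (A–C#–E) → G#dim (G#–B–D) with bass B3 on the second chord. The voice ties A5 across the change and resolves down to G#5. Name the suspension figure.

At the second chord the bass is B3. The suspended A5 lies a seventh above the bass; after resolving down by step to G#5, the interval above the bass becomes a sixth.
Suspension figures are named by those two intervals: 7–6.

7–6 suspension.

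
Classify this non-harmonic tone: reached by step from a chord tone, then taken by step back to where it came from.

Neighbor tone.

Approach: by step. Departure: by step in the opposite direction, back to the starting pitch.
Stepwise on both sides but reversing to return to the same chord tone — a neighbor tone. (Had it continued onward in the same direction it would be a passing tone instead.)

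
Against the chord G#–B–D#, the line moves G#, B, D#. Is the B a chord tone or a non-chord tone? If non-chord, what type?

Chord tone (the third of G# minor triad).

G# minor triad contains G#, B, D#; B is the third, so it is a chord tone.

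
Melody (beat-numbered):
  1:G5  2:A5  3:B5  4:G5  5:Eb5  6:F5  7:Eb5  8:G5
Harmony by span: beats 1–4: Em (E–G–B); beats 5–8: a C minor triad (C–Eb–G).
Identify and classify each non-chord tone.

A5 (beat 2) — passing tone; F5 (beat 6) — neighbor tone.

The harmony at that moment is E minor triad (E, G, B); A5 is not a chord tone.
It is approached by step up from G5 and left by step up to B5.
Step in, step out in the same direction — a passing tone.
The harmony at that moment is C minor triad (C, Eb, G); F5 is not a chord tone.
It is approached by step up from Eb5 and left by step down to Eb5.
Step away and step back to the same note — a neighbor tone (upper neighbor).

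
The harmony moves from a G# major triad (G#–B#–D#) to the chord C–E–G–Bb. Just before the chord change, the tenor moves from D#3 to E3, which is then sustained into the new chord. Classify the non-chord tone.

The harmony at that moment is G# major triad (G#, B#, D#); E3 is not a chord tone.
It is approached by step up from D#3 and then sustained as the same pitch into the next harmony.
Arriving early and becoming a chord tone when the harmony changes — an anticipation.

E3 is an anticipation.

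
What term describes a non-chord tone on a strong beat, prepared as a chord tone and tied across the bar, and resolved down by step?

Approach: by preparation — the pitch is first a chord tone, then held (tied or repeated) while the harmony changes under it. Departure: down by step. Metric position: strong.
A prepared dissonance that resolves downward by step — a suspension. (The same figure resolving upward would be a retardation.)

Suspension.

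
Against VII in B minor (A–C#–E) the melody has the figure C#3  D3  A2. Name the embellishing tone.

The harmony at that moment is A major triad (A, C#, E); D3 is not a chord tone.
It is approached by step up from C#3 and left by leap down to A2.
Step in, leap out — an escape tone.

D3 is an escape tone.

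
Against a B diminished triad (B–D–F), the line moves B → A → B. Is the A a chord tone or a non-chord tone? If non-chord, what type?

Non-chord tone — a neighbor tone.

The harmony at that moment is B diminished triad (B, D, F); A is not a chord tone.
It is approached by step down from B and left by step up to B.
Step away and step back to the same note — a neighbor tone (lower neighbor).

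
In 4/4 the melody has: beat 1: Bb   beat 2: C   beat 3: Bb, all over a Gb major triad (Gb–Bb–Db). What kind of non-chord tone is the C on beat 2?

The harmony at that moment is Gb major triad (Gb, Bb, Db); C is not a chord tone.
It is approached by step up from Bb and left by step down to Bb.
Step away and step back to the same note — a neighbor tone (upper neighbor).

Upper neighbor tone.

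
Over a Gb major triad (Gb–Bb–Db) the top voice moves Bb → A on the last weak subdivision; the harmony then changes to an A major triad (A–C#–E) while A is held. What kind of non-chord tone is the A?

A is an anticipation.

The harmony at that moment is Gb major triad (Gb, Bb, Db); A is not a chord tone.
It is approached by step down from Bb and then sustained as the same pitch into the next harmony.
Arriving early and becoming a chord tone when the harmony changes — an anticipation.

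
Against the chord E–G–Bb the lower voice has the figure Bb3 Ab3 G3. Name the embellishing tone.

Ab3 is a passing tone.

The harmony at that moment is E diminished triad (E, G, Bb); Ab3 is not a chord tone.
It is approached by step down from Bb3 and left by step down to G3.
Step in, step out in the same direction — a passing tone.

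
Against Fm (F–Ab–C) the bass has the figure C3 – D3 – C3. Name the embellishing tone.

The harmony at that moment is F minor triad (F, Ab, C); D3 is not a chord tone.
It is approached by step up from C3 and left by step down to C3.
Step away and step back to the same note — a neighbor tone (upper neighbor).

D3 is a neighbor tone.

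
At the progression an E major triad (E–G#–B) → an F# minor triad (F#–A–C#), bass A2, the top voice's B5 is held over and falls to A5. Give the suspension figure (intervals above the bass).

At the second chord the bass is A2. The suspended B5 lies a ninth above the bass; after resolving down by step to A5, the interval above the bass becomes an octave.
Suspension figures are named by those two intervals: 9–8.

9–8 suspension.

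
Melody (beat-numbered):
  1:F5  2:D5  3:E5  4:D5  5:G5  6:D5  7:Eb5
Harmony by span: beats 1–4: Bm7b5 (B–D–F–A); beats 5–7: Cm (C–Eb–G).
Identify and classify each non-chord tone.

E5 (beat 3) — neighbor tone; D5 (beat 6) — appoggiatura.

The harmony at that moment is B half-diminished seventh chord (B, D, F, A); E5 is not a chord tone.
It is approached by step up from D5 and left by step down to D5.
Step away and step back to the same note — a neighbor tone (upper neighbor).
The harmony at that moment is C minor triad (C, Eb, G); D5 is not a chord tone.
It is approached by leap down from G5 and left by step up to Eb5.
Leap in, step out — an appoggiatura.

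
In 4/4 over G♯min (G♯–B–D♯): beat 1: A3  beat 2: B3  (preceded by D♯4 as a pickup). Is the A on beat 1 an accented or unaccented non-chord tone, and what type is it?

Accented appoggiatura.

The harmony at that moment is G♯ minor triad (G♯, B, D♯); A3 is not a chord tone.
It is approached by leap down from D♯4 and left by step up to B3.
Leap in, step out — an appoggiatura.
It falls on the downbeat, so it is accented.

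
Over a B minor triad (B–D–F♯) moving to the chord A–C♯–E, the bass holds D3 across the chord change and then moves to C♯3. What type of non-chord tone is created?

D3 is a suspension.

The harmony at that moment is A major triad (A, C♯, E); D3 is not a chord tone.
It is held over (the same pitch as the preceding D3) and left by step down to C♯3.
Held over from the previous chord and resolving down by step — a suspension.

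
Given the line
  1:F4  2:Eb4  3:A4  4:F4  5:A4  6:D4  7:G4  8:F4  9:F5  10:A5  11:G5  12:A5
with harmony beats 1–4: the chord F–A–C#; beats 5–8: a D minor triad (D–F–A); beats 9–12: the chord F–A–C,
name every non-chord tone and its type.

Eb4 (beat 2) — escape tone; G4 (beat 7) — appoggiatura; G5 (beat 11) — neighbor tone.

The harmony at that moment is F augmented triad (F, A, C#); Eb4 is not a chord tone.
It is approached by step down from F4 and left by leap up to A4.
Step in, leap out — an escape tone.
The harmony at that moment is D minor triad (D, F, A); G4 is not a chord tone.
It is approached by leap up from D4 and left by step down to F4.
Leap in, step out — an appoggiatura.
The harmony at that moment is F major triad (F, A, C); G5 is not a chord tone.
It is approached by step down from A5 and left by step up to A5.
Step away and step back to the same note — a neighbor tone (lower neighbor).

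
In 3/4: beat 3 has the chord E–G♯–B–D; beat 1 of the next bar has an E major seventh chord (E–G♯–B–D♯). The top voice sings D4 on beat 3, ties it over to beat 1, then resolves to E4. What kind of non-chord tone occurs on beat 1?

Retardation.

The harmony at that moment is E major seventh chord (E, G♯, B, D♯); D4 is not a chord tone.
It is held over (the same pitch as the preceding D4) and left by step up to E4.
Held over from the previous chord and resolving up by step — a retardation.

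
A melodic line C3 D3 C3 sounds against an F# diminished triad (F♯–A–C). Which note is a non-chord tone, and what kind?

D3 is a neighbor tone.

The harmony at that moment is F♯ diminished triad (F♯, A, C); D3 is not a chord tone.
It is approached by step up from C3 and left by step down to C3.
Step away and step back to the same note — a neighbor tone (upper neighbor).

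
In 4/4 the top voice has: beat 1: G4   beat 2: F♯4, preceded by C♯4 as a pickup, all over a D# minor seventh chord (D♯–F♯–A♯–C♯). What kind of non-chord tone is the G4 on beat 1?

The harmony at that moment is D♯ minor seventh chord (D♯, F♯, A♯, C♯); G4 is not a chord tone.
It is approached by leap up from C♯4 and left by step down to F♯4.
Leap in, step out, metrically accented — an appoggiatura.

Appoggiatura.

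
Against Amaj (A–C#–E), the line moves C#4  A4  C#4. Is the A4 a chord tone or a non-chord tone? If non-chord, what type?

A major triad contains A, C#, E; A is the root, so it is a chord tone.

Chord tone (the root of A major triad).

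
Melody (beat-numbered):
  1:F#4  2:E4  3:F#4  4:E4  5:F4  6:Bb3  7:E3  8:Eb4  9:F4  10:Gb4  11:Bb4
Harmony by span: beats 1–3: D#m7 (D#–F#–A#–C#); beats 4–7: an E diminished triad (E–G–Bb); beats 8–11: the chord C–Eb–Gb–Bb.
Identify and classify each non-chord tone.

E4 (beat 2) — neighbor tone; F4 (beat 5) — escape tone; F4 (beat 9) — passing tone.

The harmony at that moment is D# minor seventh chord (D#, F#, A#, C#); E4 is not a chord tone.
It is approached by step down from F#4 and left by step up to F#4.
Step away and step back to the same note — a neighbor tone (lower neighbor).
The harmony at that moment is E diminished triad (E, G, Bb); F4 is not a chord tone.
It is approached by step up from E4 and left by leap down to Bb3.
Step in, leap out — an escape tone.
The harmony at that moment is C half-diminished seventh chord (C, Eb, Gb, Bb); F4 is not a chord tone.
It is approached by step up from Eb4 and left by step up to Gb4.
Step in, step out in the same direction — a passing tone.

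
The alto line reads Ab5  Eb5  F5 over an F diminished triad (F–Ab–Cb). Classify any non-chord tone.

Eb5 is an appoggiatura.

The harmony at that moment is F diminished triad (F, Ab, Cb); Eb5 is not a chord tone.
It is approached by leap down from Ab5 and left by step up to F5.
Leap in, step out — an appoggiatura.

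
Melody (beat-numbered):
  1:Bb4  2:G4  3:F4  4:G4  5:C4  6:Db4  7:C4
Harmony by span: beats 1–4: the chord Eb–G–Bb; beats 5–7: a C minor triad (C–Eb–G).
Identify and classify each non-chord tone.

The harmony at that moment is Eb major triad (Eb, G, Bb); F4 is not a chord tone.
It is approached by step down from G4 and left by step up to G4.
Step away and step back to the same note — a neighbor tone (lower neighbor).
The harmony at that moment is C minor triad (C, Eb, G); Db4 is not a chord tone.
It is approached by step up from C4 and left by step down to C4.
Step away and step back to the same note — a neighbor tone (upper neighbor).

F4 (beat 3) — neighbor tone; Db4 (beat 6) — neighbor tone.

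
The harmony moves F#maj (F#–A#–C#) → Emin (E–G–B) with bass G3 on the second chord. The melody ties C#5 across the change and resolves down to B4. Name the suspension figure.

At the second chord the bass is G3. The suspended C#5 lies a fourth above the bass; after resolving down by step to B4, the interval above the bass becomes a third.
Suspension figures are named by those two intervals: 4–3.

4–3 suspension.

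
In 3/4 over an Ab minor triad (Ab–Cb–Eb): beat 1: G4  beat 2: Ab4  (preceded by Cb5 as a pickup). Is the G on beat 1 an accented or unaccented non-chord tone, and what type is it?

Accented appoggiatura.

The harmony at that moment is Ab minor triad (Ab, Cb, Eb); G4 is not a chord tone.
It is approached by leap down from Cb5 and left by step up to Ab4.
Leap in, step out — an appoggiatura.
It falls on the downbeat, so it is accented.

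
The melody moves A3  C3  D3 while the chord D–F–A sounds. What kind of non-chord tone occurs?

C3 is an appoggiatura.

The harmony at that moment is D minor triad (D, F, A); C3 is not a chord tone.
It is approached by leap down from A3 and left by step up to D3.
Leap in, step out — an appoggiatura.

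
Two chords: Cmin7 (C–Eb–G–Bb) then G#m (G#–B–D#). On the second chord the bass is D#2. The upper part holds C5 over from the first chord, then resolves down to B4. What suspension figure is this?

7–6 suspension.

At the second chord the bass is D#2. The suspended C5 lies a seventh above the bass; after resolving down by step to B4, the interval above the bass becomes a sixth.
Suspension figures are named by those two intervals: 7–6.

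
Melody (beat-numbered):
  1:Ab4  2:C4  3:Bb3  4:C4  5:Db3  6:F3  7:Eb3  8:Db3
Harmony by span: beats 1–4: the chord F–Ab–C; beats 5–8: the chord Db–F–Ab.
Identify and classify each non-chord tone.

Bb3 (beat 3) — neighbor tone; Eb3 (beat 7) — passing tone.

The harmony at that moment is F minor triad (F, Ab, C); Bb3 is not a chord tone.
It is approached by step down from C4 and left by step up to C4.
Step away and step back to the same note — a neighbor tone (lower neighbor).
The harmony at that moment is Db major triad (Db, F, Ab); Eb3 is not a chord tone.
It is approached by step down from F3 and left by step down to Db3.
Step in, step out in the same direction — a passing tone.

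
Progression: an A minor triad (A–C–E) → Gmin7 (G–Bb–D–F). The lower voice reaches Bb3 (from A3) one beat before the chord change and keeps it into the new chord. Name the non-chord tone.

Bb3 is an anticipation.

The harmony at that moment is A minor triad (A, C, E); Bb3 is not a chord tone.
It is approached by step up from A3 and then sustained as the same pitch into the next harmony.
Arriving early and becoming a chord tone when the harmony changes — an anticipation.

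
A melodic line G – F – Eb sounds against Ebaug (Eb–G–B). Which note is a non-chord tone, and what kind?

F is a passing tone.

The harmony at that moment is Eb augmented triad (Eb, G, B); F is not a chord tone.
It is approached by step down from G and left by step down to Eb.
Step in, step out in the same direction — a passing tone.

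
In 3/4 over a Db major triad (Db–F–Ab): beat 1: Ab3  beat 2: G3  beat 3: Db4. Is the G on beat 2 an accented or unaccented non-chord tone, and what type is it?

Unaccented escape tone.

The harmony at that moment is Db major triad (Db, F, Ab); G3 is not a chord tone.
It is approached by step down from Ab3 and left by leap up to Db4.
Step in, leap out — an escape tone.
It falls on a weak beat, so it is unaccented.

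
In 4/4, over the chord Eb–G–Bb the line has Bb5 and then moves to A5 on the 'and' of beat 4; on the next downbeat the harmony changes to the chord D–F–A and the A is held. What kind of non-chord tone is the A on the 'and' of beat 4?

The harmony at that moment is Eb major triad (Eb, G, Bb); A5 is not a chord tone.
It is approached by step down from Bb5 and then sustained as the same pitch into the next harmony.
Arriving early and becoming a chord tone when the harmony changes — an anticipation.

Anticipation.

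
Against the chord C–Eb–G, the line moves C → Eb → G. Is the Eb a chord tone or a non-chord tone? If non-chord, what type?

C minor triad contains C, Eb, G; Eb is the third, so it is a chord tone.

Chord tone (the third of C minor triad).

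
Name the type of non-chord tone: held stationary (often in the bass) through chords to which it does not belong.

Pedal tone.

Approach: none. Departure: none — a single pitch is sustained while the chords change around it, passing through harmonies that do not contain it.
No melodic motion at all; the dissonance is created entirely by the moving harmonies against the stationary note — a pedal tone (pedal point).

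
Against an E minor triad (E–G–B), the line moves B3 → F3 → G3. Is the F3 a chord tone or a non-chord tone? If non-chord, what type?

The harmony at that moment is E minor triad (E, G, B); F3 is not a chord tone.
It is approached by leap down from B3 and left by step up to G3.
Leap in, step out — an appoggiatura.

Non-chord tone — an appoggiatura.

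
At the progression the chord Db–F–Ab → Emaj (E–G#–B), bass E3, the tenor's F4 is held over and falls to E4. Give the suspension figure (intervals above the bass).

9–8 suspension.

At the second chord the bass is E3. The suspended F4 lies a ninth above the bass; after resolving down by step to E4, the interval above the bass becomes an octave.
Suspension figures are named by those two intervals: 9–8.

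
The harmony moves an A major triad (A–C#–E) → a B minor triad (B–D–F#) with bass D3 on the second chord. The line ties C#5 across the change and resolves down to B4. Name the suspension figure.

At the second chord the bass is D3. The suspended C#5 lies a seventh above the bass; after resolving down by step to B4, the interval above the bass becomes a sixth.
Suspension figures are named by those two intervals: 7–6.

7–6 suspension.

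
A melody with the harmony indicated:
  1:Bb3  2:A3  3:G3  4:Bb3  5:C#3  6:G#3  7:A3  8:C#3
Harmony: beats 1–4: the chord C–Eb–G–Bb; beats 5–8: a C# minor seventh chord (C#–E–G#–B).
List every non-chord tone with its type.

The harmony at that moment is C minor seventh chord (C, Eb, G, Bb); A3 is not a chord tone.
It is approached by step down from Bb3 and left by step down to G3.
Step in, step out in the same direction — a passing tone.
The harmony at that moment is C# minor seventh chord (C#, E, G#, B); A3 is not a chord tone.
It is approached by step up from G#3 and left by leap down to C#3.
Step in, leap out — an escape tone.

A3 (beat 2) — passing tone; A3 (beat 7) — escape tone.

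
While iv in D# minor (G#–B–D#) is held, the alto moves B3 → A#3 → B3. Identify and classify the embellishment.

The harmony at that moment is G# minor triad (G#, B, D#); A#3 is not a chord tone.
It is approached by step down from B3 and left by step up to B3.
Step away and step back to the same note — a neighbor tone (lower neighbor).

A#3 is a neighbor tone.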